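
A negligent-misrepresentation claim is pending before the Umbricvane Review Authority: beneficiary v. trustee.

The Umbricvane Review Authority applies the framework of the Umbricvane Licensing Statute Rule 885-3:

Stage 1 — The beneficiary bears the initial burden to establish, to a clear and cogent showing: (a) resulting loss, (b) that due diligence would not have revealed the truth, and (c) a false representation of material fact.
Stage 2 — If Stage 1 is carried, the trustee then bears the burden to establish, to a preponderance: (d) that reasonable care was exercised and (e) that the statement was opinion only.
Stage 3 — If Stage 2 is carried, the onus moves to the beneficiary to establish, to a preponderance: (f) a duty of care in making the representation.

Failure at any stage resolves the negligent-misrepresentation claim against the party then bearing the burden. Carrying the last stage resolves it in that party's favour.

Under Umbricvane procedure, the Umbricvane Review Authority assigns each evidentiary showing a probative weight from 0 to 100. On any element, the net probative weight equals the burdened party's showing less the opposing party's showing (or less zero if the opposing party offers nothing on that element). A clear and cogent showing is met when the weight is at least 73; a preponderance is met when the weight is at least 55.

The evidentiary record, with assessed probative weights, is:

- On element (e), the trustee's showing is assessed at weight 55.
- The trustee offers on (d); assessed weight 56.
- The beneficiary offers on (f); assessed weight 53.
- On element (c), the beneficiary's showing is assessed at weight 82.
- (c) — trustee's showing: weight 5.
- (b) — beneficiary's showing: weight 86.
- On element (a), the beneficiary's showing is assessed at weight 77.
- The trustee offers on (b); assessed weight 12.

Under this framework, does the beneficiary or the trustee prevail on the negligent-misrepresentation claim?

Stage 1 — burden on beneficiary; standard: a clear and cogent showing (weight is at least 73).
    (a): 77 ≥ 73 [met]
    (b): 86 − 12 = 74 ≥ 73 [met]
    (c): 82 − 5 = 77 ≥ 73 [met]
  Stage 1 carried; the burden shifts to the trustee.
Stage 2 — burden on trustee; standard: a preponderance (weight is at least 55).
    (d): 56 ≥ 55 [met]
    (e): 55 ≥ 55 [met]
  Stage 2 is satisfied; the onus moves to the beneficiary.
Stage 3 — burden on beneficiary; standard: a preponderance (weight is at least 55).
    (f): 53 < 55 [not met]
  Not every element is met, so the beneficiary fails to carry Stage 3.
The trustee prevails.

trustee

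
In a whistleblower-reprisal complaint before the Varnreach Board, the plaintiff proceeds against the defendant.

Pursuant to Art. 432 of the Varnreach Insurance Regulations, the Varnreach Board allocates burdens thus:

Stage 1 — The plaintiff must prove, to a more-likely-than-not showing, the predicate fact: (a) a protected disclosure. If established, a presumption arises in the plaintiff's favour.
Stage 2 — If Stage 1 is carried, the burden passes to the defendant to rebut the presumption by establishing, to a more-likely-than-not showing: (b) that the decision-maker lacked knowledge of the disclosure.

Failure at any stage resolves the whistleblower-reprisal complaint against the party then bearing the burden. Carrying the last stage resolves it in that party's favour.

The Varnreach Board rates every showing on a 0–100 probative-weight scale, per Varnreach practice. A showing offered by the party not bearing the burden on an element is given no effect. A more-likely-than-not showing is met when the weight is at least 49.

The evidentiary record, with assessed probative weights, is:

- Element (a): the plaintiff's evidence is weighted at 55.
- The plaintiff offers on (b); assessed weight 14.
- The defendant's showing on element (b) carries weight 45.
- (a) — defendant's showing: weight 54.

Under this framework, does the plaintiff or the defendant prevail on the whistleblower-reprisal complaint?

plaintiff

At Stage 1 the plaintiff must meet a more-likely-than-not showing (weight is at least 49): on (a) the weight is 55 (the defendant's 54 is given no effect), which does reach 49, so (a) meets the standard.
  Stage 1 carried; the burden shifts to the defendant.
At Stage 2 the defendant must meet a more-likely-than-not showing (weight is at least 49): on (b) the weight is 45 (the plaintiff's 14 is given no effect), which does not reach 49, so (b) does not meet the standard.
  The defendant does not carry Stage 2.
So the plaintiff prevails.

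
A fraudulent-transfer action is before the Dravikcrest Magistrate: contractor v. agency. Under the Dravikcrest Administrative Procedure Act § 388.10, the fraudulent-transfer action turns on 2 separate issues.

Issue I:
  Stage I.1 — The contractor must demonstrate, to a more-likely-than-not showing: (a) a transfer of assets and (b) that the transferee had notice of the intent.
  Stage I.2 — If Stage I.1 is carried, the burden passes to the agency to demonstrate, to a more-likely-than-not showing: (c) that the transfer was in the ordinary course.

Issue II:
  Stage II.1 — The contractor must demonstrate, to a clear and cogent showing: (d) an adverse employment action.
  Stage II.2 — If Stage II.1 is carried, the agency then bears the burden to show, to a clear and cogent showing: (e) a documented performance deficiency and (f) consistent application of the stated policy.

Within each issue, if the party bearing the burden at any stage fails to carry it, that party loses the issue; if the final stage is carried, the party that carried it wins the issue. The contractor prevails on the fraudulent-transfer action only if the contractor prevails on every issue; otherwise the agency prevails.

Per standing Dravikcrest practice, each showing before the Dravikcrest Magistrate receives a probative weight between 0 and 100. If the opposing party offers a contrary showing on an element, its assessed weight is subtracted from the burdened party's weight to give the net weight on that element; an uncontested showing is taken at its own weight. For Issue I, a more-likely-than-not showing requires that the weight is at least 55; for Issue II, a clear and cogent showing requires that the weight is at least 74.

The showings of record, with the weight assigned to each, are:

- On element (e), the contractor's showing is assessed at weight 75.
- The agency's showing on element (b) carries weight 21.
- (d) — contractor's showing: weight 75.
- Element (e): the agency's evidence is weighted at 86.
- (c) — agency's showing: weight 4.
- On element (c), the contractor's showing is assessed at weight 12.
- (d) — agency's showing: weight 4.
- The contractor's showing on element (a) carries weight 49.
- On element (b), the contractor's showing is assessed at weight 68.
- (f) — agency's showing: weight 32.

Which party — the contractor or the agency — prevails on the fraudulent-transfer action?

agency

— Issue I —
Stage I.1 (contractor, a more-likely-than-not showing, weight is at least 55): (a) 49 < 55 — fails; (b) net 68−21=47 < 55 — fails.
  Stage I.1 not carried; the contractor fails its burden.
The agency prevails on this issue.
— Issue II —
At Stage II.1 the contractor must meet a clear and cogent showing (weight is at least 74): on (d) the weight is 75 less the opposing 4 gives net 71, which does not reach 74, so (d) does not meet the standard.
  Stage II.1 not carried; the contractor fails its burden.
So the agency prevails on this issue.
Per-issue: Issue I → agency; Issue II → agency. The contractor must prevail on every issue; overall, the agency prevails.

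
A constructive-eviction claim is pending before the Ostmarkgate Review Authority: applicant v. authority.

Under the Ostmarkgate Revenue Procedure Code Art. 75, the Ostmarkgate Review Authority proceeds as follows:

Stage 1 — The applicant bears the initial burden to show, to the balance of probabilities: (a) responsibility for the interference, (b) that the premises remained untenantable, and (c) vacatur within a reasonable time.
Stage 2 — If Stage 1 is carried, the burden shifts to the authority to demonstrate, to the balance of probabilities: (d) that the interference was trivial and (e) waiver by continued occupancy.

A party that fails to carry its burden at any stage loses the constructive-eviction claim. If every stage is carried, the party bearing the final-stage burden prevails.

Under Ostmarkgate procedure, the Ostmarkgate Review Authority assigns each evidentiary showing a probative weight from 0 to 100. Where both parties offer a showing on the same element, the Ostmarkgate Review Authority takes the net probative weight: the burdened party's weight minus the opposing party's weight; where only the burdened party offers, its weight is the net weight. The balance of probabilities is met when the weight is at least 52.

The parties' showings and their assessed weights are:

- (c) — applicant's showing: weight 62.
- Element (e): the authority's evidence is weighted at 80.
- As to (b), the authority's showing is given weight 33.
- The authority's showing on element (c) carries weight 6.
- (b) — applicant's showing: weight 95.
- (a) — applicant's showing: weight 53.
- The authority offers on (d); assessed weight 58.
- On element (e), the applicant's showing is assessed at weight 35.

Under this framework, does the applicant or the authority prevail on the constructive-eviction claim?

applicant

Stage 1 — burden on applicant; standard: the balance of probabilities (weight is at least 52).
    (a): 53 ≥ 52 [met]
    (b): 95 − 33 = 62 ≥ 52 [met]
    (c): 62 − 6 = 56 ≥ 52 [met]
  All elements met. The burden passes to the authority.
Stage 2 — burden on authority; standard: the balance of probabilities (weight is at least 52).
    (d): 58 ≥ 52 [met]
    (e): 80 − 35 = 45 < 52 [not met]
  Stage 2 not carried; the authority fails its burden.
The applicant prevails.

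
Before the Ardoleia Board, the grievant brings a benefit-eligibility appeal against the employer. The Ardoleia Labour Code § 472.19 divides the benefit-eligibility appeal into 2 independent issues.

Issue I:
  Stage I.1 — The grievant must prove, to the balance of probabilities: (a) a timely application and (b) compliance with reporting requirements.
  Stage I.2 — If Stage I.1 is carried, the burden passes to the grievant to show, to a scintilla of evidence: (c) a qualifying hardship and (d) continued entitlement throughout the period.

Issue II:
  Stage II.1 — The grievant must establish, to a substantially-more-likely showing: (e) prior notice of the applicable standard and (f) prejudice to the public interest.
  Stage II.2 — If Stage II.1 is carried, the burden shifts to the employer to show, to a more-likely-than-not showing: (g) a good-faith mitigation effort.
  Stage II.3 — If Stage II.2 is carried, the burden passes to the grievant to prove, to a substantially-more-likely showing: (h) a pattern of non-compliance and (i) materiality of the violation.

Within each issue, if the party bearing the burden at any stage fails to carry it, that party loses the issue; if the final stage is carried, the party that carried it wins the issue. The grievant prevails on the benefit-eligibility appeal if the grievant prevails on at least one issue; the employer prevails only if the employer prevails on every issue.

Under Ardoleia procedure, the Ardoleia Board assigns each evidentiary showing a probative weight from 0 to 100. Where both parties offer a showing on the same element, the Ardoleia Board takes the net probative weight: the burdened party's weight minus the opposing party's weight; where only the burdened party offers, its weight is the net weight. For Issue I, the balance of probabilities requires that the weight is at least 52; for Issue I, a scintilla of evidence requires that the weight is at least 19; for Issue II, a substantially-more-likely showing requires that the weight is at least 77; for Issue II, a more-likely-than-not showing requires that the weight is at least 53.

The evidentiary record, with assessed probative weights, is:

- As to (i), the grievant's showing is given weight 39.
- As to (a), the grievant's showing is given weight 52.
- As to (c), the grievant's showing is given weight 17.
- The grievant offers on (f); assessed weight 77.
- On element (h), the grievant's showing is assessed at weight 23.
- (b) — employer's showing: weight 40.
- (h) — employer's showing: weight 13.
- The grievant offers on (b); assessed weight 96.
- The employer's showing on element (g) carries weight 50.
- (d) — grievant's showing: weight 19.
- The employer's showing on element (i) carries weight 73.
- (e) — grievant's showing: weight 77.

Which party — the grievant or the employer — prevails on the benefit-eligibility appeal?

grievant

— Issue I —
Stage I.1 — burden on grievant; standard: the balance of probabilities (weight is at least 52).
    (a): 52 ≥ 52 [met]
    (b): 96 − 40 = 56 ≥ 52 [met]
  Stage I.1 is satisfied; the grievant continues to bear the burden.
Stage I.2 — burden on grievant; standard: a scintilla of evidence (weight is at least 19).
    (c): 17 < 19 [not met]
    (d): 19 ≥ 19 [met]
  Stage I.2 not carried; the grievant fails its burden.
The employer prevails on this issue.
— Issue II —
At Stage II.1 the grievant must meet a substantially-more-likely showing (weight is at least 77): on (e) the weight is 77, which does reach 77, so (e) meets the standard; on (f) the weight is 77, which does reach 77, so (f) meets the standard.
  All elements met. The burden passes to the employer.
At Stage II.2 the employer must meet a more-likely-than-not showing (weight is at least 53): on (g) the weight is 50, < 53, so (g) does not meet the standard.
  The employer does not carry Stage II.2.
The analysis ends at Stage II.2; the grievant prevails on this issue.
Per-issue: Issue I → employer; Issue II → grievant. The grievant must prevail on at least one issue; overall, the grievant prevails.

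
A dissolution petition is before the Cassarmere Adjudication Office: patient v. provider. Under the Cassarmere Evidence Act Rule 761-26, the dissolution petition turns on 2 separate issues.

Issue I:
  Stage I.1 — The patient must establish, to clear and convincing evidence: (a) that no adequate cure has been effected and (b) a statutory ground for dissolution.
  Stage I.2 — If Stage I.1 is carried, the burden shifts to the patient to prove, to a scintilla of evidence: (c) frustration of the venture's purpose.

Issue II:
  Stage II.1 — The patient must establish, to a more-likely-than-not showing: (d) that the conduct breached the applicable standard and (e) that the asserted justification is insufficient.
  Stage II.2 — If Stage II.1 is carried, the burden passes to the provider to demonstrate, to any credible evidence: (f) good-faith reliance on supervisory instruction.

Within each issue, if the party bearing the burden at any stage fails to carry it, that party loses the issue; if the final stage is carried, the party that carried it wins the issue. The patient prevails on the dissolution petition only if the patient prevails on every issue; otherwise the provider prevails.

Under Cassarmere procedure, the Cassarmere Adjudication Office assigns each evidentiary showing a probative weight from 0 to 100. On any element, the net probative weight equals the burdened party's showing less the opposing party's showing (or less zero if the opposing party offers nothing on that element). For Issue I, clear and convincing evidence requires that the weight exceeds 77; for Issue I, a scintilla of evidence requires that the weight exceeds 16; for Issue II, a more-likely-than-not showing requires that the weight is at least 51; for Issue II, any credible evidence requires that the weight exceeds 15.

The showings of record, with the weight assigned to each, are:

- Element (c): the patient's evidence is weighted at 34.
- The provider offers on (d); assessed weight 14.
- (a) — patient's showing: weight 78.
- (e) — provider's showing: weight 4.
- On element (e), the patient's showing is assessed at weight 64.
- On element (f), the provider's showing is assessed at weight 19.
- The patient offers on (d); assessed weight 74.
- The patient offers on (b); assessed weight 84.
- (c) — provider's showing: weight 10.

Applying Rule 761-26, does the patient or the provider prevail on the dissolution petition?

— Issue I —
Stage I.1 (patient, clear and convincing evidence, weight exceeds 77): (a) 78 > 77 — meets; (b) 84 > 77 — meets.
  All elements met. The patient retains the burden for Stage I.2.
Stage I.2 (patient, a scintilla of evidence, weight exceeds 16): (c) net 34−10=24 > 16 — meets.
  All elements met at the final stage.
Every stage carried; the patient prevails on this issue.
— Issue II —
At Stage II.1 the patient must meet a more-likely-than-not showing (weight is at least 51): on (d) the weight is 74 less the opposing 14 gives net 60, which does reach 51, so (d) meets the standard; on (e) the weight is 64 less the opposing 4 gives net 60, ≥ 51, so (e) meets the standard.
  Stage II.1 carried; the burden shifts to the provider.
At Stage II.2 the provider must meet any credible evidence (weight exceeds 15): on (f) the weight is 19, which does exceed 15, so (f) meets the standard.
  Stage II.2 carried; the final stage is satisfied.
Every stage carried; the provider prevails on this issue.
Per-issue: Issue I → patient; Issue II → provider. The patient must prevail on every issue; overall, the provider prevails.

provider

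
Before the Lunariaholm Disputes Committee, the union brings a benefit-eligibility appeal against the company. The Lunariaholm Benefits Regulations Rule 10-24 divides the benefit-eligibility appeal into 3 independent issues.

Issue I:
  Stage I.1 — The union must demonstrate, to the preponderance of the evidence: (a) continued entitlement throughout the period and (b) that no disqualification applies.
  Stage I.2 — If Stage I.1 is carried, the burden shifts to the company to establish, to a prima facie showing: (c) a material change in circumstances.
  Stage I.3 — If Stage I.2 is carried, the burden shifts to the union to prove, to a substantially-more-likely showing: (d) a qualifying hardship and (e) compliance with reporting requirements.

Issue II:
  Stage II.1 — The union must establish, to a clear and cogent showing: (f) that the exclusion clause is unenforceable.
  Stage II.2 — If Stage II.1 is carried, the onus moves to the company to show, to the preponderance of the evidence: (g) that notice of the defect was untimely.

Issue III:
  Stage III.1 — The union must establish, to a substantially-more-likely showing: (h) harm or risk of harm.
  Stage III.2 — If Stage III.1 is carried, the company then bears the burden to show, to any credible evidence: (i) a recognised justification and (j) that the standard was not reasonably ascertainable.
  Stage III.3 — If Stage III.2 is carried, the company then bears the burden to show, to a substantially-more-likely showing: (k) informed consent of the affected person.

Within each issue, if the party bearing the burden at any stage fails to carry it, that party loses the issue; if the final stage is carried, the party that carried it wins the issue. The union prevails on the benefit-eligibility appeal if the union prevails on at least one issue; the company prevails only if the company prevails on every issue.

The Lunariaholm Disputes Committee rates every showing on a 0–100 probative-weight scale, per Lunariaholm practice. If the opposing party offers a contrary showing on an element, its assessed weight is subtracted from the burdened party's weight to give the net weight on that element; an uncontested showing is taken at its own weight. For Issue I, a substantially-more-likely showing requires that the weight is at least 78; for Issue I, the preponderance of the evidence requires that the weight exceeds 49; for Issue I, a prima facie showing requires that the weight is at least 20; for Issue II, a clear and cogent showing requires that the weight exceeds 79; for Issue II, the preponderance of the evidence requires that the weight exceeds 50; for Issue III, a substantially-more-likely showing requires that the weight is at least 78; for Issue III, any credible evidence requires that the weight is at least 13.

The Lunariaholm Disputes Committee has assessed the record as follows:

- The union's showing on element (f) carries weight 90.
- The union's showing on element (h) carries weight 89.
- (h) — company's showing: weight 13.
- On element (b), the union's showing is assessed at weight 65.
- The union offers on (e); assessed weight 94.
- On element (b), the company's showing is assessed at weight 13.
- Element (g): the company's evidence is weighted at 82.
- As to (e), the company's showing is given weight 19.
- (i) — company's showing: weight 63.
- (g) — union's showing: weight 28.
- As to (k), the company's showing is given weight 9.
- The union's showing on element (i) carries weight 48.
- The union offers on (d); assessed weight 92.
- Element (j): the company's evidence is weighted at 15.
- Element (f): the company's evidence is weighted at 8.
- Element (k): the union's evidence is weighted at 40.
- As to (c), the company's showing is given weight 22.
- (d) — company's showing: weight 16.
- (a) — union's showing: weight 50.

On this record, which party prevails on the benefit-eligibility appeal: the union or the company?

company

— Issue I —
Stage I.1 — burden on union; standard: the preponderance of the evidence (weight exceeds 49).
    (a): 50 > 49 [met]
    (b): 65 − 13 = 52 > 49 [met]
  Stage I.1 carried; the burden shifts to the company.
Stage I.2 — burden on company; standard: a prima facie showing (weight is at least 20).
    (c): 22 ≥ 20 [met]
  All elements met. The burden passes to the union.
Stage I.3 — burden on union; standard: a substantially-more-likely showing (weight is at least 78).
    (d): 92 − 16 = 76 < 78 [not met]
    (e): 94 − 19 = 75 < 78 [not met]
  Not every element is met, so the union fails to carry Stage I.3.
So the company prevails on this issue.
— Issue II —
At Stage II.1 the union must meet a clear and cogent showing (weight exceeds 79): on (f) the weight is 90 less the opposing 8 gives net 82, > 79, so (f) meets the standard.
  All elements met. The burden passes to the company.
At Stage II.2 the company must meet the preponderance of the evidence (weight exceeds 50): on (g) the weight is 82 less the opposing 28 gives net 54, which does exceed 50, so (g) meets the standard.
  The company carries the last stage.
All stages carried — the company prevails on this issue.
— Issue III —
Stage III.1 (union, a substantially-more-likely showing, weight is at least 78): (h) net 89−13=76 < 78 — fails.
  The union does not carry Stage III.1.
The analysis ends at Stage III.1; the company prevails on this issue.
Per-issue: Issue I → company; Issue II → company; Issue III → company. The union must prevail on at least one issue; overall, the company prevails.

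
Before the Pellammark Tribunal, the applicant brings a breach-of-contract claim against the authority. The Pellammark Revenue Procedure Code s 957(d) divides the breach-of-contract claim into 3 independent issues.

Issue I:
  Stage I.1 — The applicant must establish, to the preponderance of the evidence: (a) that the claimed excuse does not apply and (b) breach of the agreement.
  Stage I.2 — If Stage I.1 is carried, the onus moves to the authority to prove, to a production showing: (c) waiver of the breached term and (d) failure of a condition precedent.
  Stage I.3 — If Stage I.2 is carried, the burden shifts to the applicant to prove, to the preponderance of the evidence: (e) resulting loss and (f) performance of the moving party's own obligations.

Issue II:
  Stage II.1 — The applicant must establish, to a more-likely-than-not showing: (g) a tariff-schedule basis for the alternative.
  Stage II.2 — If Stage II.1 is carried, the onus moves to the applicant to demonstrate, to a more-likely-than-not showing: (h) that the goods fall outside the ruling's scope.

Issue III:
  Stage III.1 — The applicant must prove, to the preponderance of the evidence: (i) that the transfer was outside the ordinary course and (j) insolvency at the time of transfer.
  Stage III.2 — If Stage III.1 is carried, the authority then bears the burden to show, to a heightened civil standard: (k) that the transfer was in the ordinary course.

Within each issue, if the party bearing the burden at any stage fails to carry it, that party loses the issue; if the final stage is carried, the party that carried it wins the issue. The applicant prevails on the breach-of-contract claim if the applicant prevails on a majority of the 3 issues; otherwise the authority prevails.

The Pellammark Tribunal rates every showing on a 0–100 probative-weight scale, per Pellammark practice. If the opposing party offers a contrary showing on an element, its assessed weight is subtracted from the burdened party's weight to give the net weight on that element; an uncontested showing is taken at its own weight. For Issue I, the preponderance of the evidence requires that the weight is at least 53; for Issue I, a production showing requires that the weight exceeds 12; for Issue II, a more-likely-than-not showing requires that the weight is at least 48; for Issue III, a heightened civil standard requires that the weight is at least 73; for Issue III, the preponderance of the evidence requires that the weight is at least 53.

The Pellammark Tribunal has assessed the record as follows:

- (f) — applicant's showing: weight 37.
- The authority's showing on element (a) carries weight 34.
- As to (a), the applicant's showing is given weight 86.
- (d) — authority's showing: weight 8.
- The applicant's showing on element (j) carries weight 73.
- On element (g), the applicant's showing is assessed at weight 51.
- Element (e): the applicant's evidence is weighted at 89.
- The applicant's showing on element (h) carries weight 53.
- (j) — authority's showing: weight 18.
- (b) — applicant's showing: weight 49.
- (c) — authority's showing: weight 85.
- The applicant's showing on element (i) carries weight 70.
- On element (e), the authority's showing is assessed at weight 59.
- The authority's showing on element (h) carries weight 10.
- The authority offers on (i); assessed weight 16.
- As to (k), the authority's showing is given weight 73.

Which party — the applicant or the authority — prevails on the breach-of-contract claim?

— Issue I —
At Stage I.1 the applicant must meet the preponderance of the evidence (weight is at least 53): on (a) the weight is 86 less the opposing 34 gives net 52, which does not reach 53, so (a) does not meet the standard; on (b) the weight is 49, < 53, so (b) does not meet the standard.
  The applicant does not carry Stage I.1.
The authority prevails on this issue.
— Issue II —
Stage II.1 (applicant, a more-likely-than-not showing, weight is at least 48): (g) 51 ≥ 48 — meets.
  Stage II.1 is satisfied; the applicant continues to bear the burden.
Stage II.2 (applicant, a more-likely-than-not showing, weight is at least 48): (h) net 53−10=43 < 48 — fails.
  Stage II.2 not carried; the applicant fails its burden.
The authority prevails on this issue.
— Issue III —
Stage III.1 (applicant, the preponderance of the evidence, weight is at least 53): (i) net 70−16=54 ≥ 53 — meets; (j) net 73−18=55 ≥ 53 — meets.
  All elements met. The burden passes to the authority.
Stage III.2 (authority, a heightened civil standard, weight is at least 73): (k) 73 ≥ 73 — meets.
  Stage III.2 carried; the final stage is satisfied.
With every stage satisfied, the authority prevails on this issue.
Per-issue: Issue I → authority; Issue II → authority; Issue III → authority. The applicant must prevail on a majority of issues; overall, the authority prevails.

authority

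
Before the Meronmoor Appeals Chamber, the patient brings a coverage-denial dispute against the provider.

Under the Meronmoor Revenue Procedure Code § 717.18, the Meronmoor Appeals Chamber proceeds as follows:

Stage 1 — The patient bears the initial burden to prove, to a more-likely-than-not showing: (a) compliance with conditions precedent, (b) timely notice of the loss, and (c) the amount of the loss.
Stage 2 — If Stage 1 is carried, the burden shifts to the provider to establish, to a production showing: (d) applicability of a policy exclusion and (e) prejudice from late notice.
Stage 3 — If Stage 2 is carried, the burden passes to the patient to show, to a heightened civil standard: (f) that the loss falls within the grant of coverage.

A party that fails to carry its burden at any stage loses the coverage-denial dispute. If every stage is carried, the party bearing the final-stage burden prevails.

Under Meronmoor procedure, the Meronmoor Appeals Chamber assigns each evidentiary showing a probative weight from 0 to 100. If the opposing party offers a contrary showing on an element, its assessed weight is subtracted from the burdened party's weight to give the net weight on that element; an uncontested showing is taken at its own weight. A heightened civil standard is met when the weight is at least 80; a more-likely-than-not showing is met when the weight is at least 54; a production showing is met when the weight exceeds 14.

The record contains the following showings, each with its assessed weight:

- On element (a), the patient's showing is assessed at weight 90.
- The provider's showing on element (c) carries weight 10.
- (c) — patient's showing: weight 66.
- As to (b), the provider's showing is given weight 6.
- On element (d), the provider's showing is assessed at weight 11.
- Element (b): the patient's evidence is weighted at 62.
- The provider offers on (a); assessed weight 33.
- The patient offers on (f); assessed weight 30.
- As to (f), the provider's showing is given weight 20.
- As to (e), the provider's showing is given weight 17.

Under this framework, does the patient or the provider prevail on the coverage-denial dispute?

Stage 1 (patient, a more-likely-than-not showing, weight is at least 54): (a) net 90−33=57 ≥ 54 — meets; (b) net 62−6=56 ≥ 54 — meets; (c) net 66−10=56 ≥ 54 — meets.
  Stage 1 is satisfied; the onus moves to the provider.
Stage 2 (provider, a production showing, weight exceeds 14): (d) 11 ≤ 14 — fails; (e) 17 > 14 — meets.
  The provider does not carry Stage 2.
The analysis ends at Stage 2; the patient prevails.

patient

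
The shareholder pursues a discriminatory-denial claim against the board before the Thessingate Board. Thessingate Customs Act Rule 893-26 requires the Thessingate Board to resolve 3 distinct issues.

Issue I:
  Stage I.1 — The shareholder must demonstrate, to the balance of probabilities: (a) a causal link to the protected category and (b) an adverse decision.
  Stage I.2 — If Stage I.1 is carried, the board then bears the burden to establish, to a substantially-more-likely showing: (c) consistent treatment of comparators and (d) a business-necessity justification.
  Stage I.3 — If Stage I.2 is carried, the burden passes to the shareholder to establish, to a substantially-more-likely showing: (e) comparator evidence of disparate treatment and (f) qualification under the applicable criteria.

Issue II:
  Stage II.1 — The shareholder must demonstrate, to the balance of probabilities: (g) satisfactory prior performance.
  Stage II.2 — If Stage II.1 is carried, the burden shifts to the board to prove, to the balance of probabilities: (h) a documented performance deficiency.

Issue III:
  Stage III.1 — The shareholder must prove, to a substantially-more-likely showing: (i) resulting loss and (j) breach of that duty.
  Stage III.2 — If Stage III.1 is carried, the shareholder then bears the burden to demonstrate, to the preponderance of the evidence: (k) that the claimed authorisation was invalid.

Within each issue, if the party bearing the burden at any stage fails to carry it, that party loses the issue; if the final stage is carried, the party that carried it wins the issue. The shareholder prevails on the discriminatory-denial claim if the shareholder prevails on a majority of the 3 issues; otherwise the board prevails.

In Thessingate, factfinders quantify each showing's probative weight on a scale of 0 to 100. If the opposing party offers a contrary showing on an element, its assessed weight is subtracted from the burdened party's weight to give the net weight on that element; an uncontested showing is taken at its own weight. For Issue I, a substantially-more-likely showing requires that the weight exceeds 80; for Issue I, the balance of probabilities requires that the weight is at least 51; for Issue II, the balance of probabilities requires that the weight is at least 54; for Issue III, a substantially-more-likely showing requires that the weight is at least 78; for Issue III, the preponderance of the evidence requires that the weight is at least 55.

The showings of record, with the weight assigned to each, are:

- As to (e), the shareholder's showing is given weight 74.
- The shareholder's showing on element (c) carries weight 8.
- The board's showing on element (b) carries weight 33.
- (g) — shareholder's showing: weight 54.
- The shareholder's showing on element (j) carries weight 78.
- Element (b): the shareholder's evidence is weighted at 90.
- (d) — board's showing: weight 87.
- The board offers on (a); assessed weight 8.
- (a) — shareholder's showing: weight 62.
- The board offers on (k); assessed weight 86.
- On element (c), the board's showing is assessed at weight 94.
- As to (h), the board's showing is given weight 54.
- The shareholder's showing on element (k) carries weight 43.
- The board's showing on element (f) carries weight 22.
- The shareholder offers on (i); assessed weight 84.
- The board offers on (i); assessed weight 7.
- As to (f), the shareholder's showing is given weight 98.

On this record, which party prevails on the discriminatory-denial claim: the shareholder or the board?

— Issue I —
Stage I.1 (shareholder, the balance of probabilities, weight is at least 51): (a) net 62−8=54 ≥ 51 — meets; (b) net 90−33=57 ≥ 51 — meets.
  All elements met. The burden passes to the board.
Stage I.2 (board, a substantially-more-likely showing, weight exceeds 80): (c) net 94−8=86 > 80 — meets; (d) 87 > 80 — meets.
  The board carries Stage I.2; the shareholder now bears the burden.
Stage I.3 (shareholder, a substantially-more-likely showing, weight exceeds 80): (e) 74 ≤ 80 — fails; (f) net 98−22=76 ≤ 80 — fails.
  The shareholder does not carry Stage I.3.
The analysis ends at Stage I.3; the board prevails on this issue.
— Issue II —
Stage II.1 (shareholder, the balance of probabilities, weight is at least 54): (g) 54 ≥ 54 — meets.
  Stage II.1 carried; the burden shifts to the board.
Stage II.2 (board, the balance of probabilities, weight is at least 54): (h) 54 ≥ 54 — meets.
  The board carries the last stage.
All stages carried — the board prevails on this issue.
— Issue III —
Stage III.1 (shareholder, a substantially-more-likely showing, weight is at least 78): (i) net 84−7=77 < 78 — fails; (j) 78 ≥ 78 — meets.
  Not every element is met, so the shareholder fails to carry Stage III.1.
The analysis ends at Stage III.1; the board prevails on this issue.
Per-issue: Issue I → board; Issue II → board; Issue III → board. The shareholder must prevail on a majority of issues; overall, the board prevails.

board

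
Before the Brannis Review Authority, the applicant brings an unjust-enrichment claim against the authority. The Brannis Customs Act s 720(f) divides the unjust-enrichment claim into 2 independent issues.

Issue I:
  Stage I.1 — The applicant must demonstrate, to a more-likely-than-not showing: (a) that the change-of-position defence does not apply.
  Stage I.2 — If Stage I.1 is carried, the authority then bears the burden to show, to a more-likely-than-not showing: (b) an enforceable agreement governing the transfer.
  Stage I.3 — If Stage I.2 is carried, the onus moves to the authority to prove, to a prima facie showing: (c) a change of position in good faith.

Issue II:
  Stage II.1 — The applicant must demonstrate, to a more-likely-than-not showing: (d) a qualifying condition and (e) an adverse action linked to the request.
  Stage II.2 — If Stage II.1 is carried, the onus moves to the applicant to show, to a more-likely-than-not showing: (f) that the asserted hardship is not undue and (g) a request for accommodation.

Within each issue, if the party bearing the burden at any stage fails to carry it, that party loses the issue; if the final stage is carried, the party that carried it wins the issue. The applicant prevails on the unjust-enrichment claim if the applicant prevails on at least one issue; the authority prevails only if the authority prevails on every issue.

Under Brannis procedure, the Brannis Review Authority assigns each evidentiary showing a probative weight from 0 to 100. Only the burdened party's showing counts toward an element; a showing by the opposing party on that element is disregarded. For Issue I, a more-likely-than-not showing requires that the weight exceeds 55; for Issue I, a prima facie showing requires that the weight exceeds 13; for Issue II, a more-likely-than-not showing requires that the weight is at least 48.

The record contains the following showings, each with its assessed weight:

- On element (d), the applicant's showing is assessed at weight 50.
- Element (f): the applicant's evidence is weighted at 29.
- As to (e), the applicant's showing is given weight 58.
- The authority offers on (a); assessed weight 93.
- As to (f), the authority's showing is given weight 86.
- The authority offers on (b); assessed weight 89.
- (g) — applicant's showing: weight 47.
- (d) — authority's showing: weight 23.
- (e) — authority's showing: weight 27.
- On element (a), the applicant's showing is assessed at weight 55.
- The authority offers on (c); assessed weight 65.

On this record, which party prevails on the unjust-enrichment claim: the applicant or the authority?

— Issue I —
Stage I.1 (applicant, a more-likely-than-not showing, weight exceeds 55): (a) 55 (authority's 93 disregarded) ≤ 55 — fails.
  The applicant does not carry Stage I.1.
So the authority prevails on this issue.
— Issue II —
Stage II.1 (applicant, a more-likely-than-not showing, weight is at least 48): (d) 50 (authority's 23 disregarded) ≥ 48 — meets; (e) 58 (authority's 27 disregarded) ≥ 48 — meets.
  Stage II.1 is satisfied; the applicant continues to bear the burden.
Stage II.2 (applicant, a more-likely-than-not showing, weight is at least 48): (f) 29 (authority's 86 disregarded) < 48 — fails; (g) 47 < 48 — fails.
  Not every element is met, so the applicant fails to carry Stage II.2.
So the authority prevails on this issue.
Per-issue: Issue I → authority; Issue II → authority. The applicant must prevail on at least one issue; overall, the authority prevails.

authority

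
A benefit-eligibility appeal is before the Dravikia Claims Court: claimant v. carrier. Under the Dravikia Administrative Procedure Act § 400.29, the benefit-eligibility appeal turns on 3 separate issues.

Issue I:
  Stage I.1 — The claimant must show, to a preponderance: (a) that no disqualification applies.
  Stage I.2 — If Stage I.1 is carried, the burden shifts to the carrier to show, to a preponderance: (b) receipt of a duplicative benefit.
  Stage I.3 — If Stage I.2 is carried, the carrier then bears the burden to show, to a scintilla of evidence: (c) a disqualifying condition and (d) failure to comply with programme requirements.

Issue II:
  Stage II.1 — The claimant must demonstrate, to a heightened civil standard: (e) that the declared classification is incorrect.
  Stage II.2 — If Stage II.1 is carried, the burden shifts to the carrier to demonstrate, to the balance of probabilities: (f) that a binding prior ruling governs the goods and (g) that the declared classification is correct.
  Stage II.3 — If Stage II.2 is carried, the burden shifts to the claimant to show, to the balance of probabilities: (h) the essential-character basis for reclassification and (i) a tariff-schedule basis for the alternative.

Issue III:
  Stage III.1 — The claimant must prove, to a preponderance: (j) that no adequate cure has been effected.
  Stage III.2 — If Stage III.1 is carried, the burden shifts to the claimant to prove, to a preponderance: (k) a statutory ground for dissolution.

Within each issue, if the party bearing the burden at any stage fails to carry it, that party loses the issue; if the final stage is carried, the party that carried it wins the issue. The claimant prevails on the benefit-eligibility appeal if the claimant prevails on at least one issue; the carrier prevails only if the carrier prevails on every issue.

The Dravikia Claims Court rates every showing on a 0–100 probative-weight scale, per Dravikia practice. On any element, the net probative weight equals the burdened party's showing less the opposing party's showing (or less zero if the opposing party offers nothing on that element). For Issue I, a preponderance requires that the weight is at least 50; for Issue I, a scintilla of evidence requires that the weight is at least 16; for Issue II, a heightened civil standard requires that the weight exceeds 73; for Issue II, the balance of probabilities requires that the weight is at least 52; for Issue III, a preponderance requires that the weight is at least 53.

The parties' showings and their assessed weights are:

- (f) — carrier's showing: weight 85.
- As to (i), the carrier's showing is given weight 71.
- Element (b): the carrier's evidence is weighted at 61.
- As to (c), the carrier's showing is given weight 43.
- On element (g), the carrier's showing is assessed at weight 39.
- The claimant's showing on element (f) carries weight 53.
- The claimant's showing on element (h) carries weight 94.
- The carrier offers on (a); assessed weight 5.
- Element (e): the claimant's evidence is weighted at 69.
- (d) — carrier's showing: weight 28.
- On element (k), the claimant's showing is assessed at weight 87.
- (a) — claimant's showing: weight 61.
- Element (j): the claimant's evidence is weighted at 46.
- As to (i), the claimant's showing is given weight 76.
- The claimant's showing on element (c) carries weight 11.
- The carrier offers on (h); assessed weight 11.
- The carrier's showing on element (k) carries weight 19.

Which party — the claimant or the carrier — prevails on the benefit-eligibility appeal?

carrier

— Issue I —
At Stage I.1 the claimant must meet a preponderance (weight is at least 50): on (a) the weight is 61 less the opposing 5 gives net 56, ≥ 50, so (a) meets the standard.
  The claimant carries Stage I.1; the carrier now bears the burden.
At Stage I.2 the carrier must meet a preponderance (weight is at least 50): on (b) the weight is 61, which does reach 50, so (b) meets the standard.
  All elements met. The carrier retains the burden for Stage I.3.
At Stage I.3 the carrier must meet a scintilla of evidence (weight is at least 16): on (c) the weight is 43 less the opposing 11 gives net 32, ≥ 16, so (c) meets the standard; on (d) the weight is 28, which does reach 16, so (d) meets the standard.
  The carrier carries the last stage.
With every stage satisfied, the carrier prevails on this issue.
— Issue II —
At Stage II.1 the claimant must meet a heightened civil standard (weight exceeds 73): on (e) the weight is 69, which does not exceed 73, so (e) does not meet the standard.
  Stage II.1 not carried; the claimant fails its burden.
The carrier prevails on this issue.
— Issue III —
Stage III.1 — burden on claimant; standard: a preponderance (weight is at least 53).
    (j): 46 < 53 [not met]
  The claimant does not carry Stage III.1.
So the carrier prevails on this issue.
Per-issue: Issue I → carrier; Issue II → carrier; Issue III → carrier. The claimant must prevail on at least one issue; overall, the carrier prevails.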